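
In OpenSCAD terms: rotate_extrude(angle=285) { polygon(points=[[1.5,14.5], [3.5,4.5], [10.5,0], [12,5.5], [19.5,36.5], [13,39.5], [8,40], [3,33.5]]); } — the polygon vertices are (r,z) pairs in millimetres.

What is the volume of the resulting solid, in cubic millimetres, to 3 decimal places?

Volume = 21828.397 mm³

Profile (r,z), 8 vertices: (1.5,14.5) (3.5,4.5) (10.5,0) (12,5.5) (19.5,36.5) (13,39.5) (8,40) (3,33.5)
edge 0: (1.5,14.5)→(3.5,4.5)  cross = 1.5·4.5 − 3.5·14.5 = -44.0000; (r_i+r_j)·cross = 5·-44.0000 = -220.0000
edge 1: (3.5,4.5)→(10.5,0)  cross = 3.5·0 − 10.5·4.5 = -47.2500; (r_i+r_j)·cross = 14·-47.2500 = -661.5000
edge 2: (10.5,0)→(12,5.5)  cross = 10.5·5.5 − 12·0 = 57.7500; (r_i+r_j)·cross = 22.5·57.7500 = 1299.3750
edge 3: (12,5.5)→(19.5,36.5)  cross = 12·36.5 − 19.5·5.5 = 330.7500; (r_i+r_j)·cross = 31.5·330.7500 = 10418.6250
edge 4: (19.5,36.5)→(13,39.5)  cross = 19.5·39.5 − 13·36.5 = 295.7500; (r_i+r_j)·cross = 32.5·295.7500 = 9611.8750
edge 5: (13,39.5)→(8,40)  cross = 13·40 − 8·39.5 = 204.0000; (r_i+r_j)·cross = 21·204.0000 = 4284.0000
edge 6: (8,40)→(3,33.5)  cross = 8·33.5 − 3·40 = 148.0000; (r_i+r_j)·cross = 11·148.0000 = 1628.0000
edge 7: (3,33.5)→(1.5,14.5)  cross = 3·14.5 − 1.5·33.5 = -6.7500; (r_i+r_j)·cross = 4.5·-6.7500 = -30.3750
Σcross = 938.2500 → A = |Σcross|/2 = 469.1250 mm²
Σ(r_i+r_j)·cross = 26330.0000 → first moment M = |Σ|/6 = 4388.3333
R_c = M/A = 4388.3333/469.1250 = 9.3543 mm
θ = 285° = 4.974188 rad
V = θ·R_c·A = 4.974188·9.3543·469.1250 = 21828.397 mm³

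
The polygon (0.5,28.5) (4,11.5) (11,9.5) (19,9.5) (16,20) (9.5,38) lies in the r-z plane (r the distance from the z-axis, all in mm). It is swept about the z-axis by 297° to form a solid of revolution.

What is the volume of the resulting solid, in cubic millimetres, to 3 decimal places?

Volume = 14740.402 mm³

Profile (r,z), 6 vertices: (0.5,28.5) (4,11.5) (11,9.5) (19,9.5) (16,20) (9.5,38)
edge 0: (0.5,28.5)→(4,11.5)  cross = 0.5·11.5 − 4·28.5 = -108.2500; (r_i+r_j)·cross = 4.5·-108.2500 = -487.1250
edge 1: (4,11.5)→(11,9.5)  cross = 4·9.5 − 11·11.5 = -88.5000; (r_i+r_j)·cross = 15·-88.5000 = -1327.5000
edge 2: (11,9.5)→(19,9.5)  cross = 11·9.5 − 19·9.5 = -76.0000; (r_i+r_j)·cross = 30·-76.0000 = -2280.0000
edge 3: (19,9.5)→(16,20)  cross = 19·20 − 16·9.5 = 228.0000; (r_i+r_j)·cross = 35·228.0000 = 7980.0000
edge 4: (16,20)→(9.5,38)  cross = 16·38 − 9.5·20 = 418.0000; (r_i+r_j)·cross = 25.5·418.0000 = 10659.0000
edge 5: (9.5,38)→(0.5,28.5)  cross = 9.5·28.5 − 0.5·38 = 251.7500; (r_i+r_j)·cross = 10·251.7500 = 2517.5000
Σcross = 625.0000 → A = |Σcross|/2 = 312.5000 mm²
Σ(r_i+r_j)·cross = 17061.8750 → first moment M = |Σ|/6 = 2843.6458
R_c = M/A = 2843.6458/312.5000 = 9.0997 mm
θ = 297° = 5.183628 rad
V = θ·R_c·A = 5.183628·9.0997·312.5000 = 14740.402 mm³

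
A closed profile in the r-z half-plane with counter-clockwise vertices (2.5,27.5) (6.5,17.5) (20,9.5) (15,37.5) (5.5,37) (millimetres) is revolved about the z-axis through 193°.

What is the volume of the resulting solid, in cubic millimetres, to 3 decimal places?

Profile (r,z), 5 vertices: (2.5,27.5) (6.5,17.5) (20,9.5) (15,37.5) (5.5,37)
edge 0: (2.5,27.5)→(6.5,17.5)  cross = 2.5·17.5 − 6.5·27.5 = -135.0000; (r_i+r_j)·cross = 9·-135.0000 = -1215.0000
edge 1: (6.5,17.5)→(20,9.5)  cross = 6.5·9.5 − 20·17.5 = -288.2500; (r_i+r_j)·cross = 26.5·-288.2500 = -7638.6250
edge 2: (20,9.5)→(15,37.5)  cross = 20·37.5 − 15·9.5 = 607.5000; (r_i+r_j)·cross = 35·607.5000 = 21262.5000
edge 3: (15,37.5)→(5.5,37)  cross = 15·37 − 5.5·37.5 = 348.7500; (r_i+r_j)·cross = 20.5·348.7500 = 7149.3750
edge 4: (5.5,37)→(2.5,27.5)  cross = 5.5·27.5 − 2.5·37 = 58.7500; (r_i+r_j)·cross = 8·58.7500 = 470.0000
Σcross = 591.7500 → A = |Σcross|/2 = 295.8750 mm²
Σ(r_i+r_j)·cross = 20028.2500 → first moment M = |Σ|/6 = 3338.0417
R_c = M/A = 3338.0417/295.8750 = 11.2819 mm
θ = 193° = 3.368485 rad
V = θ·R_c·A = 3.368485·11.2819·295.8750 = 11244.145 mm³

Volume = 11244.145 mm³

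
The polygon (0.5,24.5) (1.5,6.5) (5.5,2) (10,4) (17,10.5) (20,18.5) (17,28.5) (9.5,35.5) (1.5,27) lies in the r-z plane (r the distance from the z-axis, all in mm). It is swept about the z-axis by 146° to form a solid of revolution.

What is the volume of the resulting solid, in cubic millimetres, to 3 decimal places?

Volume = 10682.770 mm³

Profile (r,z), 9 vertices: (0.5,24.5) (1.5,6.5) (5.5,2) (10,4) (17,10.5) (20,18.5) (17,28.5) (9.5,35.5) (1.5,27)
edge 0: (0.5,24.5)→(1.5,6.5)  cross = 0.5·6.5 − 1.5·24.5 = -33.5000; (r_i+r_j)·cross = 2·-33.5000 = -67.0000
edge 1: (1.5,6.5)→(5.5,2)  cross = 1.5·2 − 5.5·6.5 = -32.7500; (r_i+r_j)·cross = 7·-32.7500 = -229.2500
edge 2: (5.5,2)→(10,4)  cross = 5.5·4 − 10·2 = 2.0000; (r_i+r_j)·cross = 15.5·2.0000 = 31.0000
edge 3: (10,4)→(17,10.5)  cross = 10·10.5 − 17·4 = 37.0000; (r_i+r_j)·cross = 27·37.0000 = 999.0000
edge 4: (17,10.5)→(20,18.5)  cross = 17·18.5 − 20·10.5 = 104.5000; (r_i+r_j)·cross = 37·104.5000 = 3866.5000
edge 5: (20,18.5)→(17,28.5)  cross = 20·28.5 − 17·18.5 = 255.5000; (r_i+r_j)·cross = 37·255.5000 = 9453.5000
edge 6: (17,28.5)→(9.5,35.5)  cross = 17·35.5 − 9.5·28.5 = 332.7500; (r_i+r_j)·cross = 26.5·332.7500 = 8817.8750
edge 7: (9.5,35.5)→(1.5,27)  cross = 9.5·27 − 1.5·35.5 = 203.2500; (r_i+r_j)·cross = 11·203.2500 = 2235.7500
edge 8: (1.5,27)→(0.5,24.5)  cross = 1.5·24.5 − 0.5·27 = 23.2500; (r_i+r_j)·cross = 2·23.2500 = 46.5000
Σcross = 892.0000 → A = |Σcross|/2 = 446.0000 mm²
Σ(r_i+r_j)·cross = 25153.8750 → first moment M = |Σ|/6 = 4192.3125
R_c = M/A = 4192.3125/446.0000 = 9.3998 mm
θ = 146° = 2.548181 rad
V = θ·R_c·A = 2.548181·9.3998·446.0000 = 10682.770 mm³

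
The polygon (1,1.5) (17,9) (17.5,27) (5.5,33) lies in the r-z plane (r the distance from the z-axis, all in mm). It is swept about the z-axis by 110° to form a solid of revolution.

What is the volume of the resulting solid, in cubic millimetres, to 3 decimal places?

Profile (r,z), 4 vertices: (1,1.5) (17,9) (17.5,27) (5.5,33)
edge 0: (1,1.5)→(17,9)  cross = 1·9 − 17·1.5 = -16.5000; (r_i+r_j)·cross = 18·-16.5000 = -297.0000
edge 1: (17,9)→(17.5,27)  cross = 17·27 − 17.5·9 = 301.5000; (r_i+r_j)·cross = 34.5·301.5000 = 10401.7500
edge 2: (17.5,27)→(5.5,33)  cross = 17.5·33 − 5.5·27 = 429.0000; (r_i+r_j)·cross = 23·429.0000 = 9867.0000
edge 3: (5.5,33)→(1,1.5)  cross = 5.5·1.5 − 1·33 = -24.7500; (r_i+r_j)·cross = 6.5·-24.7500 = -160.8750
Σcross = 689.2500 → A = |Σcross|/2 = 344.6250 mm²
Σ(r_i+r_j)·cross = 19810.8750 → first moment M = |Σ|/6 = 3301.8125
R_c = M/A = 3301.8125/344.6250 = 9.5809 mm
θ = 110° = 1.919862 rad
V = θ·R_c·A = 1.919862·9.5809·344.6250 = 6339.025 mm³

Volume = 6339.025 mm³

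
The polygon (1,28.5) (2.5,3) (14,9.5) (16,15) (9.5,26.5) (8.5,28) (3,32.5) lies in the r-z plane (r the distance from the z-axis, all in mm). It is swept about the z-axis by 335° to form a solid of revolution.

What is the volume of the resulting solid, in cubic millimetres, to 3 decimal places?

Volume = 11240.209 mm³

Profile (r,z), 7 vertices: (1,28.5) (2.5,3) (14,9.5) (16,15) (9.5,26.5) (8.5,28) (3,32.5)
edge 0: (1,28.5)→(2.5,3)  cross = 1·3 − 2.5·28.5 = -68.2500; (r_i+r_j)·cross = 3.5·-68.2500 = -238.8750
edge 1: (2.5,3)→(14,9.5)  cross = 2.5·9.5 − 14·3 = -18.2500; (r_i+r_j)·cross = 16.5·-18.2500 = -301.1250
edge 2: (14,9.5)→(16,15)  cross = 14·15 − 16·9.5 = 58.0000; (r_i+r_j)·cross = 30·58.0000 = 1740.0000
edge 3: (16,15)→(9.5,26.5)  cross = 16·26.5 − 9.5·15 = 281.5000; (r_i+r_j)·cross = 25.5·281.5000 = 7178.2500
edge 4: (9.5,26.5)→(8.5,28)  cross = 9.5·28 − 8.5·26.5 = 40.7500; (r_i+r_j)·cross = 18·40.7500 = 733.5000
edge 5: (8.5,28)→(3,32.5)  cross = 8.5·32.5 − 3·28 = 192.2500; (r_i+r_j)·cross = 11.5·192.2500 = 2210.8750
edge 6: (3,32.5)→(1,28.5)  cross = 3·28.5 − 1·32.5 = 53.0000; (r_i+r_j)·cross = 4·53.0000 = 212.0000
Σcross = 539.0000 → A = |Σcross|/2 = 269.5000 mm²
Σ(r_i+r_j)·cross = 11534.6250 → first moment M = |Σ|/6 = 1922.4375
R_c = M/A = 1922.4375/269.5000 = 7.1333 mm
θ = 335° = 5.846853 rad
V = θ·R_c·A = 5.846853·7.1333·269.5000 = 11240.209 mm³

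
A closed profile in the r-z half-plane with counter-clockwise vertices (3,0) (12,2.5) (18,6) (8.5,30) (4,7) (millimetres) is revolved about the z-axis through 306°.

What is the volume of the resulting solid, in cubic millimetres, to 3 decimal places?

Volume = 11551.728 mm³

Profile (r,z), 5 vertices: (3,0) (12,2.5) (18,6) (8.5,30) (4,7)
edge 0: (3,0)→(12,2.5)  cross = 3·2.5 − 12·0 = 7.5000; (r_i+r_j)·cross = 15·7.5000 = 112.5000
edge 1: (12,2.5)→(18,6)  cross = 12·6 − 18·2.5 = 27.0000; (r_i+r_j)·cross = 30·27.0000 = 810.0000
edge 2: (18,6)→(8.5,30)  cross = 18·30 − 8.5·6 = 489.0000; (r_i+r_j)·cross = 26.5·489.0000 = 12958.5000
edge 3: (8.5,30)→(4,7)  cross = 8.5·7 − 4·30 = -60.5000; (r_i+r_j)·cross = 12.5·-60.5000 = -756.2500
edge 4: (4,7)→(3,0)  cross = 4·0 − 3·7 = -21.0000; (r_i+r_j)·cross = 7·-21.0000 = -147.0000
Σcross = 442.0000 → A = |Σcross|/2 = 221.0000 mm²
Σ(r_i+r_j)·cross = 12977.7500 → first moment M = |Σ|/6 = 2162.9583
R_c = M/A = 2162.9583/221.0000 = 9.7871 mm
θ = 306° = 5.340708 rad
V = θ·R_c·A = 5.340708·9.7871·221.0000 = 11551.728 mm³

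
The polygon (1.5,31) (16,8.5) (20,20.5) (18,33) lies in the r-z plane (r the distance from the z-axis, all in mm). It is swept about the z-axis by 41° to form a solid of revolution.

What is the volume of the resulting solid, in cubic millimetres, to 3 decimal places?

Profile (r,z), 4 vertices: (1.5,31) (16,8.5) (20,20.5) (18,33)
edge 0: (1.5,31)→(16,8.5)  cross = 1.5·8.5 − 16·31 = -483.2500; (r_i+r_j)·cross = 17.5·-483.2500 = -8456.8750
edge 1: (16,8.5)→(20,20.5)  cross = 16·20.5 − 20·8.5 = 158.0000; (r_i+r_j)·cross = 36·158.0000 = 5688.0000
edge 2: (20,20.5)→(18,33)  cross = 20·33 − 18·20.5 = 291.0000; (r_i+r_j)·cross = 38·291.0000 = 11058.0000
edge 3: (18,33)→(1.5,31)  cross = 18·31 − 1.5·33 = 508.5000; (r_i+r_j)·cross = 19.5·508.5000 = 9915.7500
Σcross = 474.2500 → A = |Σcross|/2 = 237.1250 mm²
Σ(r_i+r_j)·cross = 18204.8750 → first moment M = |Σ|/6 = 3034.1458
R_c = M/A = 3034.1458/237.1250 = 12.7956 mm
θ = 41° = 0.715585 rad
V = θ·R_c·A = 0.715585·12.7956·237.1250 = 2171.189 mm³

Volume = 2171.189 mm³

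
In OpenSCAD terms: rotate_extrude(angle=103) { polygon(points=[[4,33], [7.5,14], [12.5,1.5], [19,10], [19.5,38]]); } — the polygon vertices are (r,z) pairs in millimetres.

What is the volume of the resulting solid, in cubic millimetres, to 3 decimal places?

Volume = 8809.351 mm³

Profile (r,z), 5 vertices: (4,33) (7.5,14) (12.5,1.5) (19,10) (19.5,38)
edge 0: (4,33)→(7.5,14)  cross = 4·14 − 7.5·33 = -191.5000; (r_i+r_j)·cross = 11.5·-191.5000 = -2202.2500
edge 1: (7.5,14)→(12.5,1.5)  cross = 7.5·1.5 − 12.5·14 = -163.7500; (r_i+r_j)·cross = 20·-163.7500 = -3275.0000
edge 2: (12.5,1.5)→(19,10)  cross = 12.5·10 − 19·1.5 = 96.5000; (r_i+r_j)·cross = 31.5·96.5000 = 3039.7500
edge 3: (19,10)→(19.5,38)  cross = 19·38 − 19.5·10 = 527.0000; (r_i+r_j)·cross = 38.5·527.0000 = 20289.5000
edge 4: (19.5,38)→(4,33)  cross = 19.5·33 − 4·38 = 491.5000; (r_i+r_j)·cross = 23.5·491.5000 = 11550.2500
Σcross = 759.7500 → A = |Σcross|/2 = 379.8750 mm²
Σ(r_i+r_j)·cross = 29402.2500 → first moment M = |Σ|/6 = 4900.3750
R_c = M/A = 4900.3750/379.8750 = 12.9000 mm
θ = 103° = 1.797689 rad
V = θ·R_c·A = 1.797689·12.9000·379.8750 = 8809.351 mm³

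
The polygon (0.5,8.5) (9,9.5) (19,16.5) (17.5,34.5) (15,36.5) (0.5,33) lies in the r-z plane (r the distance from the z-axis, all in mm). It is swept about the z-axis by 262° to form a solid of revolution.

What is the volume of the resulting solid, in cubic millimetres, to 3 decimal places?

Volume = 17625.523 mm³

Profile (r,z), 6 vertices: (0.5,8.5) (9,9.5) (19,16.5) (17.5,34.5) (15,36.5) (0.5,33)
edge 0: (0.5,8.5)→(9,9.5)  cross = 0.5·9.5 − 9·8.5 = -71.7500; (r_i+r_j)·cross = 9.5·-71.7500 = -681.6250
edge 1: (9,9.5)→(19,16.5)  cross = 9·16.5 − 19·9.5 = -32.0000; (r_i+r_j)·cross = 28·-32.0000 = -896.0000
edge 2: (19,16.5)→(17.5,34.5)  cross = 19·34.5 − 17.5·16.5 = 366.7500; (r_i+r_j)·cross = 36.5·366.7500 = 13386.3750
edge 3: (17.5,34.5)→(15,36.5)  cross = 17.5·36.5 − 15·34.5 = 121.2500; (r_i+r_j)·cross = 32.5·121.2500 = 3940.6250
edge 4: (15,36.5)→(0.5,33)  cross = 15·33 − 0.5·36.5 = 476.7500; (r_i+r_j)·cross = 15.5·476.7500 = 7389.6250
edge 5: (0.5,33)→(0.5,8.5)  cross = 0.5·8.5 − 0.5·33 = -12.2500; (r_i+r_j)·cross = 1·-12.2500 = -12.2500
Σcross = 848.7500 → A = |Σcross|/2 = 424.3750 mm²
Σ(r_i+r_j)·cross = 23126.7500 → first moment M = |Σ|/6 = 3854.4583
R_c = M/A = 3854.4583/424.3750 = 9.0827 mm
θ = 262° = 4.572763 rad
V = θ·R_c·A = 4.572763·9.0827·424.3750 = 17625.523 mm³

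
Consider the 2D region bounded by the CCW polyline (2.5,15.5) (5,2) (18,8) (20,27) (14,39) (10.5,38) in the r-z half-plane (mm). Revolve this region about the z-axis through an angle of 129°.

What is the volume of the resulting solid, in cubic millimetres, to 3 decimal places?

Profile (r,z), 6 vertices: (2.5,15.5) (5,2) (18,8) (20,27) (14,39) (10.5,38)
edge 0: (2.5,15.5)→(5,2)  cross = 2.5·2 − 5·15.5 = -72.5000; (r_i+r_j)·cross = 7.5·-72.5000 = -543.7500
edge 1: (5,2)→(18,8)  cross = 5·8 − 18·2 = 4.0000; (r_i+r_j)·cross = 23·4.0000 = 92.0000
edge 2: (18,8)→(20,27)  cross = 18·27 − 20·8 = 326.0000; (r_i+r_j)·cross = 38·326.0000 = 12388.0000
edge 3: (20,27)→(14,39)  cross = 20·39 − 14·27 = 402.0000; (r_i+r_j)·cross = 34·402.0000 = 13668.0000
edge 4: (14,39)→(10.5,38)  cross = 14·38 − 10.5·39 = 122.5000; (r_i+r_j)·cross = 24.5·122.5000 = 3001.2500
edge 5: (10.5,38)→(2.5,15.5)  cross = 10.5·15.5 − 2.5·38 = 67.7500; (r_i+r_j)·cross = 13·67.7500 = 880.7500
Σcross = 849.7500 → A = |Σcross|/2 = 424.8750 mm²
Σ(r_i+r_j)·cross = 29486.2500 → first moment M = |Σ|/6 = 4914.3750
R_c = M/A = 4914.3750/424.8750 = 11.5666 mm
θ = 129° = 2.251475 rad
V = θ·R_c·A = 2.251475·11.5666·424.8750 = 11064.591 mm³

Volume = 11064.591 mm³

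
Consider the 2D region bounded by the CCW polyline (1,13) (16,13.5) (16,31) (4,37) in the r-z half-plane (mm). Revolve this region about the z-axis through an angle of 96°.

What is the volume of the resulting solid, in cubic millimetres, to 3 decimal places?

Profile (r,z), 4 vertices: (1,13) (16,13.5) (16,31) (4,37)
edge 0: (1,13)→(16,13.5)  cross = 1·13.5 − 16·13 = -194.5000; (r_i+r_j)·cross = 17·-194.5000 = -3306.5000
edge 1: (16,13.5)→(16,31)  cross = 16·31 − 16·13.5 = 280.0000; (r_i+r_j)·cross = 32·280.0000 = 8960.0000
edge 2: (16,31)→(4,37)  cross = 16·37 − 4·31 = 468.0000; (r_i+r_j)·cross = 20·468.0000 = 9360.0000
edge 3: (4,37)→(1,13)  cross = 4·13 − 1·37 = 15.0000; (r_i+r_j)·cross = 5·15.0000 = 75.0000
Σcross = 568.5000 → A = |Σcross|/2 = 284.2500 mm²
Σ(r_i+r_j)·cross = 15088.5000 → first moment M = |Σ|/6 = 2514.7500
R_c = M/A = 2514.7500/284.2500 = 8.8470 mm
θ = 96° = 1.675516 rad
V = θ·R_c·A = 1.675516·8.8470·284.2500 = 4213.504 mm³

Volume = 4213.504 mm³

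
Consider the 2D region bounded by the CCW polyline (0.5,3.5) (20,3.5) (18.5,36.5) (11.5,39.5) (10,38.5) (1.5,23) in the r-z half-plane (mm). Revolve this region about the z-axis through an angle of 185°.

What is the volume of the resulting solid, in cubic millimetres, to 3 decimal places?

Volume = 19662.676 mm³

Profile (r,z), 6 vertices: (0.5,3.5) (20,3.5) (18.5,36.5) (11.5,39.5) (10,38.5) (1.5,23)
edge 0: (0.5,3.5)→(20,3.5)  cross = 0.5·3.5 − 20·3.5 = -68.2500; (r_i+r_j)·cross = 20.5·-68.2500 = -1399.1250
edge 1: (20,3.5)→(18.5,36.5)  cross = 20·36.5 − 18.5·3.5 = 665.2500; (r_i+r_j)·cross = 38.5·665.2500 = 25612.1250
edge 2: (18.5,36.5)→(11.5,39.5)  cross = 18.5·39.5 − 11.5·36.5 = 311.0000; (r_i+r_j)·cross = 30·311.0000 = 9330.0000
edge 3: (11.5,39.5)→(10,38.5)  cross = 11.5·38.5 − 10·39.5 = 47.7500; (r_i+r_j)·cross = 21.5·47.7500 = 1026.6250
edge 4: (10,38.5)→(1.5,23)  cross = 10·23 − 1.5·38.5 = 172.2500; (r_i+r_j)·cross = 11.5·172.2500 = 1980.8750
edge 5: (1.5,23)→(0.5,3.5)  cross = 1.5·3.5 − 0.5·23 = -6.2500; (r_i+r_j)·cross = 2·-6.2500 = -12.5000
Σcross = 1121.7500 → A = |Σcross|/2 = 560.8750 mm²
Σ(r_i+r_j)·cross = 36538.0000 → first moment M = |Σ|/6 = 6089.6667
R_c = M/A = 6089.6667/560.8750 = 10.8574 mm
θ = 185° = 3.228859 rad
V = θ·R_c·A = 3.228859·10.8574·560.8750 = 19662.676 mm³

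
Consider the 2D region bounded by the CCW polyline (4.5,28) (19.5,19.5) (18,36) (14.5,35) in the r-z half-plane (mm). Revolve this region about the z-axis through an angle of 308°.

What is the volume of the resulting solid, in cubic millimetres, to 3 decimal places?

Profile (r,z), 4 vertices: (4.5,28) (19.5,19.5) (18,36) (14.5,35)
edge 0: (4.5,28)→(19.5,19.5)  cross = 4.5·19.5 − 19.5·28 = -458.2500; (r_i+r_j)·cross = 24·-458.2500 = -10998.0000
edge 1: (19.5,19.5)→(18,36)  cross = 19.5·36 − 18·19.5 = 351.0000; (r_i+r_j)·cross = 37.5·351.0000 = 13162.5000
edge 2: (18,36)→(14.5,35)  cross = 18·35 − 14.5·36 = 108.0000; (r_i+r_j)·cross = 32.5·108.0000 = 3510.0000
edge 3: (14.5,35)→(4.5,28)  cross = 14.5·28 − 4.5·35 = 248.5000; (r_i+r_j)·cross = 19·248.5000 = 4721.5000
Σcross = 249.2500 → A = |Σcross|/2 = 124.6250 mm²
Σ(r_i+r_j)·cross = 10396.0000 → first moment M = |Σ|/6 = 1732.6667
R_c = M/A = 1732.6667/124.6250 = 13.9030 mm
θ = 308° = 5.375614 rad
V = θ·R_c·A = 5.375614·13.9030·124.6250 = 9314.147 mm³

Volume = 9314.147 mm³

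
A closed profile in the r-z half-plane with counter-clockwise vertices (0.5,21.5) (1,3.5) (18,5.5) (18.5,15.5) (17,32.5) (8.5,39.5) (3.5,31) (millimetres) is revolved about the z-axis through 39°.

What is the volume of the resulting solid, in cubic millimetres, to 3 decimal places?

Profile (r,z), 7 vertices: (0.5,21.5) (1,3.5) (18,5.5) (18.5,15.5) (17,32.5) (8.5,39.5) (3.5,31)
edge 0: (0.5,21.5)→(1,3.5)  cross = 0.5·3.5 − 1·21.5 = -19.7500; (r_i+r_j)·cross = 1.5·-19.7500 = -29.6250
edge 1: (1,3.5)→(18,5.5)  cross = 1·5.5 − 18·3.5 = -57.5000; (r_i+r_j)·cross = 19·-57.5000 = -1092.5000
edge 2: (18,5.5)→(18.5,15.5)  cross = 18·15.5 − 18.5·5.5 = 177.2500; (r_i+r_j)·cross = 36.5·177.2500 = 6469.6250
edge 3: (18.5,15.5)→(17,32.5)  cross = 18.5·32.5 − 17·15.5 = 337.7500; (r_i+r_j)·cross = 35.5·337.7500 = 11990.1250
edge 4: (17,32.5)→(8.5,39.5)  cross = 17·39.5 − 8.5·32.5 = 395.2500; (r_i+r_j)·cross = 25.5·395.2500 = 10078.8750
edge 5: (8.5,39.5)→(3.5,31)  cross = 8.5·31 − 3.5·39.5 = 125.2500; (r_i+r_j)·cross = 12·125.2500 = 1503.0000
edge 6: (3.5,31)→(0.5,21.5)  cross = 3.5·21.5 − 0.5·31 = 59.7500; (r_i+r_j)·cross = 4·59.7500 = 239.0000
Σcross = 1018.0000 → A = |Σcross|/2 = 509.0000 mm²
Σ(r_i+r_j)·cross = 29158.5000 → first moment M = |Σ|/6 = 4859.7500
R_c = M/A = 4859.7500/509.0000 = 9.5476 mm
θ = 39° = 0.680678 rad
V = θ·R_c·A = 0.680678·9.5476·509.0000 = 3307.927 mm³

Volume = 3307.927 mm³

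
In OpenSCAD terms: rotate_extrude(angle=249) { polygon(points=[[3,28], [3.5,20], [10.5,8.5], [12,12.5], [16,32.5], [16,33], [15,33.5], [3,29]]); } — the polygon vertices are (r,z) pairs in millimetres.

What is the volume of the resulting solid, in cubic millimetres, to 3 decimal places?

Profile (r,z), 8 vertices: (3,28) (3.5,20) (10.5,8.5) (12,12.5) (16,32.5) (16,33) (15,33.5) (3,29)
edge 0: (3,28)→(3.5,20)  cross = 3·20 − 3.5·28 = -38.0000; (r_i+r_j)·cross = 6.5·-38.0000 = -247.0000
edge 1: (3.5,20)→(10.5,8.5)  cross = 3.5·8.5 − 10.5·20 = -180.2500; (r_i+r_j)·cross = 14·-180.2500 = -2523.5000
edge 2: (10.5,8.5)→(12,12.5)  cross = 10.5·12.5 − 12·8.5 = 29.2500; (r_i+r_j)·cross = 22.5·29.2500 = 658.1250
edge 3: (12,12.5)→(16,32.5)  cross = 12·32.5 − 16·12.5 = 190.0000; (r_i+r_j)·cross = 28·190.0000 = 5320.0000
edge 4: (16,32.5)→(16,33)  cross = 16·33 − 16·32.5 = 8.0000; (r_i+r_j)·cross = 32·8.0000 = 256.0000
edge 5: (16,33)→(15,33.5)  cross = 16·33.5 − 15·33 = 41.0000; (r_i+r_j)·cross = 31·41.0000 = 1271.0000
edge 6: (15,33.5)→(3,29)  cross = 15·29 − 3·33.5 = 334.5000; (r_i+r_j)·cross = 18·334.5000 = 6021.0000
edge 7: (3,29)→(3,28)  cross = 3·28 − 3·29 = -3.0000; (r_i+r_j)·cross = 6·-3.0000 = -18.0000
Σcross = 381.5000 → A = |Σcross|/2 = 190.7500 mm²
Σ(r_i+r_j)·cross = 10737.6250 → first moment M = |Σ|/6 = 1789.6042
R_c = M/A = 1789.6042/190.7500 = 9.3819 mm
θ = 249° = 4.345870 rad
V = θ·R_c·A = 4.345870·9.3819·190.7500 = 7777.387 mm³

Volume = 7777.387 mm³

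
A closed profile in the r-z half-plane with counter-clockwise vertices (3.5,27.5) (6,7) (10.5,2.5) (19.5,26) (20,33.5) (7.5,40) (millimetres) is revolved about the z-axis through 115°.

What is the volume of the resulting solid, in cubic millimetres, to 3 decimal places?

Profile (r,z), 6 vertices: (3.5,27.5) (6,7) (10.5,2.5) (19.5,26) (20,33.5) (7.5,40)
edge 0: (3.5,27.5)→(6,7)  cross = 3.5·7 − 6·27.5 = -140.5000; (r_i+r_j)·cross = 9.5·-140.5000 = -1334.7500
edge 1: (6,7)→(10.5,2.5)  cross = 6·2.5 − 10.5·7 = -58.5000; (r_i+r_j)·cross = 16.5·-58.5000 = -965.2500
edge 2: (10.5,2.5)→(19.5,26)  cross = 10.5·26 − 19.5·2.5 = 224.2500; (r_i+r_j)·cross = 30·224.2500 = 6727.5000
edge 3: (19.5,26)→(20,33.5)  cross = 19.5·33.5 − 20·26 = 133.2500; (r_i+r_j)·cross = 39.5·133.2500 = 5263.3750
edge 4: (20,33.5)→(7.5,40)  cross = 20·40 − 7.5·33.5 = 548.7500; (r_i+r_j)·cross = 27.5·548.7500 = 15090.6250
edge 5: (7.5,40)→(3.5,27.5)  cross = 7.5·27.5 − 3.5·40 = 66.2500; (r_i+r_j)·cross = 11·66.2500 = 728.7500
Σcross = 773.5000 → A = |Σcross|/2 = 386.7500 mm²
Σ(r_i+r_j)·cross = 25510.2500 → first moment M = |Σ|/6 = 4251.7083
R_c = M/A = 4251.7083/386.7500 = 10.9934 mm
θ = 115° = 2.007129 rad
V = θ·R_c·A = 2.007129·10.9934·386.7500 = 8533.726 mm³

Volume = 8533.726 mm³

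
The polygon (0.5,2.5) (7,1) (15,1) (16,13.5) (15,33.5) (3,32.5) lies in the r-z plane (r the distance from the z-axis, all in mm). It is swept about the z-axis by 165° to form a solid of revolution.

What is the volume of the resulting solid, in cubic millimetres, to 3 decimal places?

Volume = 10920.116 mm³

Profile (r,z), 6 vertices: (0.5,2.5) (7,1) (15,1) (16,13.5) (15,33.5) (3,32.5)
edge 0: (0.5,2.5)→(7,1)  cross = 0.5·1 − 7·2.5 = -17.0000; (r_i+r_j)·cross = 7.5·-17.0000 = -127.5000
edge 1: (7,1)→(15,1)  cross = 7·1 − 15·1 = -8.0000; (r_i+r_j)·cross = 22·-8.0000 = -176.0000
edge 2: (15,1)→(16,13.5)  cross = 15·13.5 − 16·1 = 186.5000; (r_i+r_j)·cross = 31·186.5000 = 5781.5000
edge 3: (16,13.5)→(15,33.5)  cross = 16·33.5 − 15·13.5 = 333.5000; (r_i+r_j)·cross = 31·333.5000 = 10338.5000
edge 4: (15,33.5)→(3,32.5)  cross = 15·32.5 − 3·33.5 = 387.0000; (r_i+r_j)·cross = 18·387.0000 = 6966.0000
edge 5: (3,32.5)→(0.5,2.5)  cross = 3·2.5 − 0.5·32.5 = -8.7500; (r_i+r_j)·cross = 3.5·-8.7500 = -30.6250
Σcross = 873.2500 → A = |Σcross|/2 = 436.6250 mm²
Σ(r_i+r_j)·cross = 22751.8750 → first moment M = |Σ|/6 = 3791.9792
R_c = M/A = 3791.9792/436.6250 = 8.6848 mm
θ = 165° = 2.879793 rad
V = θ·R_c·A = 2.879793·8.6848·436.6250 = 10920.116 mm³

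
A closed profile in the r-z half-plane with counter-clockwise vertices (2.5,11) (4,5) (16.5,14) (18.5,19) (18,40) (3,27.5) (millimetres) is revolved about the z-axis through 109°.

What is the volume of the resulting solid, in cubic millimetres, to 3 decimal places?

Volume = 7408.258 mm³

Profile (r,z), 6 vertices: (2.5,11) (4,5) (16.5,14) (18.5,19) (18,40) (3,27.5)
edge 0: (2.5,11)→(4,5)  cross = 2.5·5 − 4·11 = -31.5000; (r_i+r_j)·cross = 6.5·-31.5000 = -204.7500
edge 1: (4,5)→(16.5,14)  cross = 4·14 − 16.5·5 = -26.5000; (r_i+r_j)·cross = 20.5·-26.5000 = -543.2500
edge 2: (16.5,14)→(18.5,19)  cross = 16.5·19 − 18.5·14 = 54.5000; (r_i+r_j)·cross = 35·54.5000 = 1907.5000
edge 3: (18.5,19)→(18,40)  cross = 18.5·40 − 18·19 = 398.0000; (r_i+r_j)·cross = 36.5·398.0000 = 14527.0000
edge 4: (18,40)→(3,27.5)  cross = 18·27.5 − 3·40 = 375.0000; (r_i+r_j)·cross = 21·375.0000 = 7875.0000
edge 5: (3,27.5)→(2.5,11)  cross = 3·11 − 2.5·27.5 = -35.7500; (r_i+r_j)·cross = 5.5·-35.7500 = -196.6250
Σcross = 733.7500 → A = |Σcross|/2 = 366.8750 mm²
Σ(r_i+r_j)·cross = 23364.8750 → first moment M = |Σ|/6 = 3894.1458
R_c = M/A = 3894.1458/366.8750 = 10.6144 mm
θ = 109° = 1.902409 rad
V = θ·R_c·A = 1.902409·10.6144·366.8750 = 7408.258 mm³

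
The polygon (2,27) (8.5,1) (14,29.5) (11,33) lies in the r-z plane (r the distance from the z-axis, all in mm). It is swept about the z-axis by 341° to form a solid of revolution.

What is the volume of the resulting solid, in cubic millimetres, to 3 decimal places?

Volume = 9302.928 mm³

Profile (r,z), 4 vertices: (2,27) (8.5,1) (14,29.5) (11,33)
edge 0: (2,27)→(8.5,1)  cross = 2·1 − 8.5·27 = -227.5000; (r_i+r_j)·cross = 10.5·-227.5000 = -2388.7500
edge 1: (8.5,1)→(14,29.5)  cross = 8.5·29.5 − 14·1 = 236.7500; (r_i+r_j)·cross = 22.5·236.7500 = 5326.8750
edge 2: (14,29.5)→(11,33)  cross = 14·33 − 11·29.5 = 137.5000; (r_i+r_j)·cross = 25·137.5000 = 3437.5000
edge 3: (11,33)→(2,27)  cross = 11·27 − 2·33 = 231.0000; (r_i+r_j)·cross = 13·231.0000 = 3003.0000
Σcross = 377.7500 → A = |Σcross|/2 = 188.8750 mm²
Σ(r_i+r_j)·cross = 9378.6250 → first moment M = |Σ|/6 = 1563.1042
R_c = M/A = 1563.1042/188.8750 = 8.2759 mm
θ = 341° = 5.951573 rad
V = θ·R_c·A = 5.951573·8.2759·188.8750 = 9302.928 mm³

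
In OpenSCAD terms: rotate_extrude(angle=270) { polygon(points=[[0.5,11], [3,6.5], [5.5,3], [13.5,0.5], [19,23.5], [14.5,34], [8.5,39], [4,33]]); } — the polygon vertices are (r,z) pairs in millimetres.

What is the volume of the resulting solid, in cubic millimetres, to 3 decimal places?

Volume = 21377.360 mm³

Profile (r,z), 8 vertices: (0.5,11) (3,6.5) (5.5,3) (13.5,0.5) (19,23.5) (14.5,34) (8.5,39) (4,33)
edge 0: (0.5,11)→(3,6.5)  cross = 0.5·6.5 − 3·11 = -29.7500; (r_i+r_j)·cross = 3.5·-29.7500 = -104.1250
edge 1: (3,6.5)→(5.5,3)  cross = 3·3 − 5.5·6.5 = -26.7500; (r_i+r_j)·cross = 8.5·-26.7500 = -227.3750
edge 2: (5.5,3)→(13.5,0.5)  cross = 5.5·0.5 − 13.5·3 = -37.7500; (r_i+r_j)·cross = 19·-37.7500 = -717.2500
edge 3: (13.5,0.5)→(19,23.5)  cross = 13.5·23.5 − 19·0.5 = 307.7500; (r_i+r_j)·cross = 32.5·307.7500 = 10001.8750
edge 4: (19,23.5)→(14.5,34)  cross = 19·34 − 14.5·23.5 = 305.2500; (r_i+r_j)·cross = 33.5·305.2500 = 10225.8750
edge 5: (14.5,34)→(8.5,39)  cross = 14.5·39 − 8.5·34 = 276.5000; (r_i+r_j)·cross = 23·276.5000 = 6359.5000
edge 6: (8.5,39)→(4,33)  cross = 8.5·33 − 4·39 = 124.5000; (r_i+r_j)·cross = 12.5·124.5000 = 1556.2500
edge 7: (4,33)→(0.5,11)  cross = 4·11 − 0.5·33 = 27.5000; (r_i+r_j)·cross = 4.5·27.5000 = 123.7500
Σcross = 947.2500 → A = |Σcross|/2 = 473.6250 mm²
Σ(r_i+r_j)·cross = 27218.5000 → first moment M = |Σ|/6 = 4536.4167
R_c = M/A = 4536.4167/473.6250 = 9.5781 mm
θ = 270° = 4.712389 rad
V = θ·R_c·A = 4.712389·9.5781·473.6250 = 21377.360 mm³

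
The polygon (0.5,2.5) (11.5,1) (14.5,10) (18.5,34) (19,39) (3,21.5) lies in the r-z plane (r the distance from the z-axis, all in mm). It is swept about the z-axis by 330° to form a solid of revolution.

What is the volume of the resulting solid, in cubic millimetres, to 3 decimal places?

Profile (r,z), 6 vertices: (0.5,2.5) (11.5,1) (14.5,10) (18.5,34) (19,39) (3,21.5)
edge 0: (0.5,2.5)→(11.5,1)  cross = 0.5·1 − 11.5·2.5 = -28.2500; (r_i+r_j)·cross = 12·-28.2500 = -339.0000
edge 1: (11.5,1)→(14.5,10)  cross = 11.5·10 − 14.5·1 = 100.5000; (r_i+r_j)·cross = 26·100.5000 = 2613.0000
edge 2: (14.5,10)→(18.5,34)  cross = 14.5·34 − 18.5·10 = 308.0000; (r_i+r_j)·cross = 33·308.0000 = 10164.0000
edge 3: (18.5,34)→(19,39)  cross = 18.5·39 − 19·34 = 75.5000; (r_i+r_j)·cross = 37.5·75.5000 = 2831.2500
edge 4: (19,39)→(3,21.5)  cross = 19·21.5 − 3·39 = 291.5000; (r_i+r_j)·cross = 22·291.5000 = 6413.0000
edge 5: (3,21.5)→(0.5,2.5)  cross = 3·2.5 − 0.5·21.5 = -3.2500; (r_i+r_j)·cross = 3.5·-3.2500 = -11.3750
Σcross = 744.0000 → A = |Σcross|/2 = 372.0000 mm²
Σ(r_i+r_j)·cross = 21670.8750 → first moment M = |Σ|/6 = 3611.8125
R_c = M/A = 3611.8125/372.0000 = 9.7092 mm
θ = 330° = 5.759587 rad
V = θ·R_c·A = 5.759587·9.7092·372.0000 = 20802.547 mm³

Volume = 20802.547 mm³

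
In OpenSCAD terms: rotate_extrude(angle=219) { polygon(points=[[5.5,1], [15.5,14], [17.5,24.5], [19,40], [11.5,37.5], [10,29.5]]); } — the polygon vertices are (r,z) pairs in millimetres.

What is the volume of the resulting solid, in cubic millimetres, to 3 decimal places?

Profile (r,z), 6 vertices: (5.5,1) (15.5,14) (17.5,24.5) (19,40) (11.5,37.5) (10,29.5)
edge 0: (5.5,1)→(15.5,14)  cross = 5.5·14 − 15.5·1 = 61.5000; (r_i+r_j)·cross = 21·61.5000 = 1291.5000
edge 1: (15.5,14)→(17.5,24.5)  cross = 15.5·24.5 − 17.5·14 = 134.7500; (r_i+r_j)·cross = 33·134.7500 = 4446.7500
edge 2: (17.5,24.5)→(19,40)  cross = 17.5·40 − 19·24.5 = 234.5000; (r_i+r_j)·cross = 36.5·234.5000 = 8559.2500
edge 3: (19,40)→(11.5,37.5)  cross = 19·37.5 − 11.5·40 = 252.5000; (r_i+r_j)·cross = 30.5·252.5000 = 7701.2500
edge 4: (11.5,37.5)→(10,29.5)  cross = 11.5·29.5 − 10·37.5 = -35.7500; (r_i+r_j)·cross = 21.5·-35.7500 = -768.6250
edge 5: (10,29.5)→(5.5,1)  cross = 10·1 − 5.5·29.5 = -152.2500; (r_i+r_j)·cross = 15.5·-152.2500 = -2359.8750
Σcross = 495.2500 → A = |Σcross|/2 = 247.6250 mm²
Σ(r_i+r_j)·cross = 18870.2500 → first moment M = |Σ|/6 = 3145.0417
R_c = M/A = 3145.0417/247.6250 = 12.7008 mm
θ = 219° = 3.822271 rad
V = θ·R_c·A = 3.822271·12.7008·247.6250 = 12021.202 mm³

Volume = 12021.202 mm³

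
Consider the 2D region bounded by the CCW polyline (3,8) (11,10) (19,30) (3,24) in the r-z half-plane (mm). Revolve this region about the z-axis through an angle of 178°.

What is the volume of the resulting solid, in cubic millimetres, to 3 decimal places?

Volume = 5774.294 mm³

Profile (r,z), 4 vertices: (3,8) (11,10) (19,30) (3,24)
edge 0: (3,8)→(11,10)  cross = 3·10 − 11·8 = -58.0000; (r_i+r_j)·cross = 14·-58.0000 = -812.0000
edge 1: (11,10)→(19,30)  cross = 11·30 − 19·10 = 140.0000; (r_i+r_j)·cross = 30·140.0000 = 4200.0000
edge 2: (19,30)→(3,24)  cross = 19·24 − 3·30 = 366.0000; (r_i+r_j)·cross = 22·366.0000 = 8052.0000
edge 3: (3,24)→(3,8)  cross = 3·8 − 3·24 = -48.0000; (r_i+r_j)·cross = 6·-48.0000 = -288.0000
Σcross = 400.0000 → A = |Σcross|/2 = 200.0000 mm²
Σ(r_i+r_j)·cross = 11152.0000 → first moment M = |Σ|/6 = 1858.6667
R_c = M/A = 1858.6667/200.0000 = 9.2933 mm
θ = 178° = 3.106686 rad
V = θ·R_c·A = 3.106686·9.2933·200.0000 = 5774.294 mm³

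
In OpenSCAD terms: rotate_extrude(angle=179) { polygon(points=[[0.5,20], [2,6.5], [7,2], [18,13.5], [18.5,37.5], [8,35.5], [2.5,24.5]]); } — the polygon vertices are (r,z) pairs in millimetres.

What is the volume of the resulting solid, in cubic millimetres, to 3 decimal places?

Profile (r,z), 7 vertices: (0.5,20) (2,6.5) (7,2) (18,13.5) (18.5,37.5) (8,35.5) (2.5,24.5)
edge 0: (0.5,20)→(2,6.5)  cross = 0.5·6.5 − 2·20 = -36.7500; (r_i+r_j)·cross = 2.5·-36.7500 = -91.8750
edge 1: (2,6.5)→(7,2)  cross = 2·2 − 7·6.5 = -41.5000; (r_i+r_j)·cross = 9·-41.5000 = -373.5000
edge 2: (7,2)→(18,13.5)  cross = 7·13.5 − 18·2 = 58.5000; (r_i+r_j)·cross = 25·58.5000 = 1462.5000
edge 3: (18,13.5)→(18.5,37.5)  cross = 18·37.5 − 18.5·13.5 = 425.2500; (r_i+r_j)·cross = 36.5·425.2500 = 15521.6250
edge 4: (18.5,37.5)→(8,35.5)  cross = 18.5·35.5 − 8·37.5 = 356.7500; (r_i+r_j)·cross = 26.5·356.7500 = 9453.8750
edge 5: (8,35.5)→(2.5,24.5)  cross = 8·24.5 − 2.5·35.5 = 107.2500; (r_i+r_j)·cross = 10.5·107.2500 = 1126.1250
edge 6: (2.5,24.5)→(0.5,20)  cross = 2.5·20 − 0.5·24.5 = 37.7500; (r_i+r_j)·cross = 3·37.7500 = 113.2500
Σcross = 907.2500 → A = |Σcross|/2 = 453.6250 mm²
Σ(r_i+r_j)·cross = 27212.0000 → first moment M = |Σ|/6 = 4535.3333
R_c = M/A = 4535.3333/453.6250 = 9.9980 mm
θ = 179° = 3.124139 rad
V = θ·R_c·A = 3.124139·9.9980·453.6250 = 14169.013 mm³

Volume = 14169.013 mm³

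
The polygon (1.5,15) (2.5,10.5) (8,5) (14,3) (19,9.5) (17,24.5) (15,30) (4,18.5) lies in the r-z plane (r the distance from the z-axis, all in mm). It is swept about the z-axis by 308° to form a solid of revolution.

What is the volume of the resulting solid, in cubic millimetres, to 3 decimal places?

Profile (r,z), 8 vertices: (1.5,15) (2.5,10.5) (8,5) (14,3) (19,9.5) (17,24.5) (15,30) (4,18.5)
edge 0: (1.5,15)→(2.5,10.5)  cross = 1.5·10.5 − 2.5·15 = -21.7500; (r_i+r_j)·cross = 4·-21.7500 = -87.0000
edge 1: (2.5,10.5)→(8,5)  cross = 2.5·5 − 8·10.5 = -71.5000; (r_i+r_j)·cross = 10.5·-71.5000 = -750.7500
edge 2: (8,5)→(14,3)  cross = 8·3 − 14·5 = -46.0000; (r_i+r_j)·cross = 22·-46.0000 = -1012.0000
edge 3: (14,3)→(19,9.5)  cross = 14·9.5 − 19·3 = 76.0000; (r_i+r_j)·cross = 33·76.0000 = 2508.0000
edge 4: (19,9.5)→(17,24.5)  cross = 19·24.5 − 17·9.5 = 304.0000; (r_i+r_j)·cross = 36·304.0000 = 10944.0000
edge 5: (17,24.5)→(15,30)  cross = 17·30 − 15·24.5 = 142.5000; (r_i+r_j)·cross = 32·142.5000 = 4560.0000
edge 6: (15,30)→(4,18.5)  cross = 15·18.5 − 4·30 = 157.5000; (r_i+r_j)·cross = 19·157.5000 = 2992.5000
edge 7: (4,18.5)→(1.5,15)  cross = 4·15 − 1.5·18.5 = 32.2500; (r_i+r_j)·cross = 5.5·32.2500 = 177.3750
Σcross = 573.0000 → A = |Σcross|/2 = 286.5000 mm²
Σ(r_i+r_j)·cross = 19332.1250 → first moment M = |Σ|/6 = 3222.0208
R_c = M/A = 3222.0208/286.5000 = 11.2461 mm
θ = 308° = 5.375614 rad
V = θ·R_c·A = 5.375614·11.2461·286.5000 = 17320.341 mm³

Volume = 17320.341 mm³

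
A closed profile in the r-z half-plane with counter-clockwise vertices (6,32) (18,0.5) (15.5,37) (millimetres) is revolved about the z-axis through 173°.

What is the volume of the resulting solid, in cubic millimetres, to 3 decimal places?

Profile (r,z), 3 vertices: (6,32) (18,0.5) (15.5,37)
edge 0: (6,32)→(18,0.5)  cross = 6·0.5 − 18·32 = -573.0000; (r_i+r_j)·cross = 24·-573.0000 = -13752.0000
edge 1: (18,0.5)→(15.5,37)  cross = 18·37 − 15.5·0.5 = 658.2500; (r_i+r_j)·cross = 33.5·658.2500 = 22051.3750
edge 2: (15.5,37)→(6,32)  cross = 15.5·32 − 6·37 = 274.0000; (r_i+r_j)·cross = 21.5·274.0000 = 5891.0000
Σcross = 359.2500 → A = |Σcross|/2 = 179.6250 mm²
Σ(r_i+r_j)·cross = 14190.3750 → first moment M = |Σ|/6 = 2365.0625
R_c = M/A = 2365.0625/179.6250 = 13.1667 mm
θ = 173° = 3.019420 rad
V = θ·R_c·A = 3.019420·13.1667·179.6250 = 7141.116 mm³

Volume = 7141.116 mm³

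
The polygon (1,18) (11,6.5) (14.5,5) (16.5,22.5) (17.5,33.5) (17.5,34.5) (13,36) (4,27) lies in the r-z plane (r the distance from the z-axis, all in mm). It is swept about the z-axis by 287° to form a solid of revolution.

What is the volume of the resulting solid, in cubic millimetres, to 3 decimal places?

Volume = 16325.997 mm³

Profile (r,z), 8 vertices: (1,18) (11,6.5) (14.5,5) (16.5,22.5) (17.5,33.5) (17.5,34.5) (13,36) (4,27)
edge 0: (1,18)→(11,6.5)  cross = 1·6.5 − 11·18 = -191.5000; (r_i+r_j)·cross = 12·-191.5000 = -2298.0000
edge 1: (11,6.5)→(14.5,5)  cross = 11·5 − 14.5·6.5 = -39.2500; (r_i+r_j)·cross = 25.5·-39.2500 = -1000.8750
edge 2: (14.5,5)→(16.5,22.5)  cross = 14.5·22.5 − 16.5·5 = 243.7500; (r_i+r_j)·cross = 31·243.7500 = 7556.2500
edge 3: (16.5,22.5)→(17.5,33.5)  cross = 16.5·33.5 − 17.5·22.5 = 159.0000; (r_i+r_j)·cross = 34·159.0000 = 5406.0000
edge 4: (17.5,33.5)→(17.5,34.5)  cross = 17.5·34.5 − 17.5·33.5 = 17.5000; (r_i+r_j)·cross = 35·17.5000 = 612.5000
edge 5: (17.5,34.5)→(13,36)  cross = 17.5·36 − 13·34.5 = 181.5000; (r_i+r_j)·cross = 30.5·181.5000 = 5535.7500
edge 6: (13,36)→(4,27)  cross = 13·27 − 4·36 = 207.0000; (r_i+r_j)·cross = 17·207.0000 = 3519.0000
edge 7: (4,27)→(1,18)  cross = 4·18 − 1·27 = 45.0000; (r_i+r_j)·cross = 5·45.0000 = 225.0000
Σcross = 623.0000 → A = |Σcross|/2 = 311.5000 mm²
Σ(r_i+r_j)·cross = 19555.6250 → first moment M = |Σ|/6 = 3259.2708
R_c = M/A = 3259.2708/311.5000 = 10.4631 mm
θ = 287° = 5.009095 rad
V = θ·R_c·A = 5.009095·10.4631·311.5000 = 16325.997 mm³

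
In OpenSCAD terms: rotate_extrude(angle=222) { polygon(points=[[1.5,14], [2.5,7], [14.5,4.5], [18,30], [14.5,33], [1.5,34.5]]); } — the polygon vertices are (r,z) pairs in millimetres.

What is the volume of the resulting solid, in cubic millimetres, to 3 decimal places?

Volume = 14310.304 mm³

Profile (r,z), 6 vertices: (1.5,14) (2.5,7) (14.5,4.5) (18,30) (14.5,33) (1.5,34.5)
edge 0: (1.5,14)→(2.5,7)  cross = 1.5·7 − 2.5·14 = -24.5000; (r_i+r_j)·cross = 4·-24.5000 = -98.0000
edge 1: (2.5,7)→(14.5,4.5)  cross = 2.5·4.5 − 14.5·7 = -90.2500; (r_i+r_j)·cross = 17·-90.2500 = -1534.2500
edge 2: (14.5,4.5)→(18,30)  cross = 14.5·30 − 18·4.5 = 354.0000; (r_i+r_j)·cross = 32.5·354.0000 = 11505.0000
edge 3: (18,30)→(14.5,33)  cross = 18·33 − 14.5·30 = 159.0000; (r_i+r_j)·cross = 32.5·159.0000 = 5167.5000
edge 4: (14.5,33)→(1.5,34.5)  cross = 14.5·34.5 − 1.5·33 = 450.7500; (r_i+r_j)·cross = 16·450.7500 = 7212.0000
edge 5: (1.5,34.5)→(1.5,14)  cross = 1.5·14 − 1.5·34.5 = -30.7500; (r_i+r_j)·cross = 3·-30.7500 = -92.2500
Σcross = 818.2500 → A = |Σcross|/2 = 409.1250 mm²
Σ(r_i+r_j)·cross = 22160.0000 → first moment M = |Σ|/6 = 3693.3333
R_c = M/A = 3693.3333/409.1250 = 9.0274 mm
θ = 222° = 3.874631 rad
V = θ·R_c·A = 3.874631·9.0274·409.1250 = 14310.304 mm³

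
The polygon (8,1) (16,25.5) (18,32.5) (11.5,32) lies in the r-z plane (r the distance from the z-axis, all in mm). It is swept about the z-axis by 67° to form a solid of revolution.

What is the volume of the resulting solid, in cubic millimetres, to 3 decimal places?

Profile (r,z), 4 vertices: (8,1) (16,25.5) (18,32.5) (11.5,32)
edge 0: (8,1)→(16,25.5)  cross = 8·25.5 − 16·1 = 188.0000; (r_i+r_j)·cross = 24·188.0000 = 4512.0000
edge 1: (16,25.5)→(18,32.5)  cross = 16·32.5 − 18·25.5 = 61.0000; (r_i+r_j)·cross = 34·61.0000 = 2074.0000
edge 2: (18,32.5)→(11.5,32)  cross = 18·32 − 11.5·32.5 = 202.2500; (r_i+r_j)·cross = 29.5·202.2500 = 5966.3750
edge 3: (11.5,32)→(8,1)  cross = 11.5·1 − 8·32 = -244.5000; (r_i+r_j)·cross = 19.5·-244.5000 = -4767.7500
Σcross = 206.7500 → A = |Σcross|/2 = 103.3750 mm²
Σ(r_i+r_j)·cross = 7784.6250 → first moment M = |Σ|/6 = 1297.4375
R_c = M/A = 1297.4375/103.3750 = 12.5508 mm
θ = 67° = 1.169371 rad
V = θ·R_c·A = 1.169371·12.5508·103.3750 = 1517.185 mm³

Volume = 1517.185 mm³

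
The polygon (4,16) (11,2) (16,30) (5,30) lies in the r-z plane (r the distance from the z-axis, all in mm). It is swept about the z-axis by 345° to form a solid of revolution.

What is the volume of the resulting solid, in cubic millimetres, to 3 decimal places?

Volume = 12139.114 mm³

Profile (r,z), 4 vertices: (4,16) (11,2) (16,30) (5,30)
edge 0: (4,16)→(11,2)  cross = 4·2 − 11·16 = -168.0000; (r_i+r_j)·cross = 15·-168.0000 = -2520.0000
edge 1: (11,2)→(16,30)  cross = 11·30 − 16·2 = 298.0000; (r_i+r_j)·cross = 27·298.0000 = 8046.0000
edge 2: (16,30)→(5,30)  cross = 16·30 − 5·30 = 330.0000; (r_i+r_j)·cross = 21·330.0000 = 6930.0000
edge 3: (5,30)→(4,16)  cross = 5·16 − 4·30 = -40.0000; (r_i+r_j)·cross = 9·-40.0000 = -360.0000
Σcross = 420.0000 → A = |Σcross|/2 = 210.0000 mm²
Σ(r_i+r_j)·cross = 12096.0000 → first moment M = |Σ|/6 = 2016.0000
R_c = M/A = 2016.0000/210.0000 = 9.6000 mm
θ = 345° = 6.021386 rad
V = θ·R_c·A = 6.021386·9.6000·210.0000 = 12139.114 mm³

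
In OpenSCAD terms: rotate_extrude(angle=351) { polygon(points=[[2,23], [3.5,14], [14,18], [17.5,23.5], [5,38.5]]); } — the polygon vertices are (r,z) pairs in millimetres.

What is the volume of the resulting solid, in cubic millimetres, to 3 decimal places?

Profile (r,z), 5 vertices: (2,23) (3.5,14) (14,18) (17.5,23.5) (5,38.5)
edge 0: (2,23)→(3.5,14)  cross = 2·14 − 3.5·23 = -52.5000; (r_i+r_j)·cross = 5.5·-52.5000 = -288.7500
edge 1: (3.5,14)→(14,18)  cross = 3.5·18 − 14·14 = -133.0000; (r_i+r_j)·cross = 17.5·-133.0000 = -2327.5000
edge 2: (14,18)→(17.5,23.5)  cross = 14·23.5 − 17.5·18 = 14.0000; (r_i+r_j)·cross = 31.5·14.0000 = 441.0000
edge 3: (17.5,23.5)→(5,38.5)  cross = 17.5·38.5 − 5·23.5 = 556.2500; (r_i+r_j)·cross = 22.5·556.2500 = 12515.6250
edge 4: (5,38.5)→(2,23)  cross = 5·23 − 2·38.5 = 38.0000; (r_i+r_j)·cross = 7·38.0000 = 266.0000
Σcross = 422.7500 → A = |Σcross|/2 = 211.3750 mm²
Σ(r_i+r_j)·cross = 10606.3750 → first moment M = |Σ|/6 = 1767.7292
R_c = M/A = 1767.7292/211.3750 = 8.3630 mm
θ = 351° = 6.126106 rad
V = θ·R_c·A = 6.126106·8.3630·211.3750 = 10829.296 mm³

Volume = 10829.296 mm³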